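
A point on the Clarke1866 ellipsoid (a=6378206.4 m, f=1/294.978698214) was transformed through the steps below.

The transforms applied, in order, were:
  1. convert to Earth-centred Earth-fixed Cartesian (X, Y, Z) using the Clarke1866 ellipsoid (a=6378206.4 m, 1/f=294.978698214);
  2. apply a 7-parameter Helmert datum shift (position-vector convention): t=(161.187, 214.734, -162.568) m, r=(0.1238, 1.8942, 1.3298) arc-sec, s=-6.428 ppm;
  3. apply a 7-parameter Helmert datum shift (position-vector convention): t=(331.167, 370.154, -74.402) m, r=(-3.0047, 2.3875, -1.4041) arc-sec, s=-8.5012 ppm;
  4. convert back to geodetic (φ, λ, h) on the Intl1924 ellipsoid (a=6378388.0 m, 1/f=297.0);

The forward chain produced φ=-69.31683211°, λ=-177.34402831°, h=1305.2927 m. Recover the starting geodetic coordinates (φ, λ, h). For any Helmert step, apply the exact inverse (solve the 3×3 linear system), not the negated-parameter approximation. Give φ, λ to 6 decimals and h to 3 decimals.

start: φ=-69.316832°, λ=-177.344028°, h=1305.293 m
→ ECEF (a=6378388.000, f=1/297.0): X=-2257537.3664, Y=-104724.1844, Z=-5945907.2467
→ Helmert⁻¹: X=-2257818.1897, Y=-105023.9862, Z=-5945911.0558
→ Helmert⁻¹: X=-2257939.9671, Y=-105228.4083, Z=-5945807.3796
→ geod (Bowring, a=6378206.400): φ=-69.31381800°, λ=-177.33173400°, h=1671.9980 m

φ=-69.313818°, λ=-177.331734°, h=1671.998 m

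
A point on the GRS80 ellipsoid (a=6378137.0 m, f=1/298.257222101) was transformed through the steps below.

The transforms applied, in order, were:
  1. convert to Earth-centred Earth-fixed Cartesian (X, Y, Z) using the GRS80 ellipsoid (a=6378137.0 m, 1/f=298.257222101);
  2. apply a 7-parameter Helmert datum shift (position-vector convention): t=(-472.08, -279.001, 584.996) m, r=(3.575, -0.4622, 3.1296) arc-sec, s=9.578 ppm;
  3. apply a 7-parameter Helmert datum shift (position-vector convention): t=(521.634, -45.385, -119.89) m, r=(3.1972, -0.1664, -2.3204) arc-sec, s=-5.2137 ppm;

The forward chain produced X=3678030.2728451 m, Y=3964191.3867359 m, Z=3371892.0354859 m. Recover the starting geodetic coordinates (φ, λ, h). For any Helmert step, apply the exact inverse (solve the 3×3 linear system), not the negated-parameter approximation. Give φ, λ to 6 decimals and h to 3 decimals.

start: X=3678030.2728, Y=3964191.3867, Z=3371892.0355 m
→ Helmert⁻¹: X=3677485.9352, Y=3964351.0775, Z=3371965.0902
→ Helmert⁻¹: X=3677990.4962, Y=3964594.7317, Z=3371270.8471
→ geod (Bowring, a=6378137.000): φ=32.11221000°, λ=47.14764000°, h=552.7910 m

φ=32.112210°, λ=47.147640°, h=552.791 m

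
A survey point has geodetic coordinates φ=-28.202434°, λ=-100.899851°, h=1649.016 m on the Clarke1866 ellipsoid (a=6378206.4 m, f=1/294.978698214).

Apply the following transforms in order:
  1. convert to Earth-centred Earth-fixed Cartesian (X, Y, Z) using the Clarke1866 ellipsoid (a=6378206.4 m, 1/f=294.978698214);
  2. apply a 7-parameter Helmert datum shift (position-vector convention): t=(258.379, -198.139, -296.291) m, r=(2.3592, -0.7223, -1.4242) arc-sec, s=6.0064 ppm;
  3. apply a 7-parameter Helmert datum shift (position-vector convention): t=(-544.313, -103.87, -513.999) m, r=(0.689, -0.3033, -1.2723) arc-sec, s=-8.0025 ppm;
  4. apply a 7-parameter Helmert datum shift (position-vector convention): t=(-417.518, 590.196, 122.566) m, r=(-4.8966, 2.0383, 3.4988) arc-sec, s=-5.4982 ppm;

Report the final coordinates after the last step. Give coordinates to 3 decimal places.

start: φ=-28.202434°, λ=-100.899851°, h=1649.016 m
→ ECEF (a=6378206.400, f=1/294.978698214): X=-1063971.6101, Y=-5525203.6147, Z=-2996907.3733
→ Helmert 7p (PV): X=-1063747.2773, Y=-5525393.3158, Z=-2997288.5869
→ Helmert 7p (PV): X=-1064312.7523, Y=-5525436.3954, Z=-2997798.6209
→ Helmert 7p (PV): X=-1064660.3169, Y=-5524905.0385, Z=-2997517.8853

X=-1064660.317 m, Y=-5524905.038 m, Z=-2997517.885 m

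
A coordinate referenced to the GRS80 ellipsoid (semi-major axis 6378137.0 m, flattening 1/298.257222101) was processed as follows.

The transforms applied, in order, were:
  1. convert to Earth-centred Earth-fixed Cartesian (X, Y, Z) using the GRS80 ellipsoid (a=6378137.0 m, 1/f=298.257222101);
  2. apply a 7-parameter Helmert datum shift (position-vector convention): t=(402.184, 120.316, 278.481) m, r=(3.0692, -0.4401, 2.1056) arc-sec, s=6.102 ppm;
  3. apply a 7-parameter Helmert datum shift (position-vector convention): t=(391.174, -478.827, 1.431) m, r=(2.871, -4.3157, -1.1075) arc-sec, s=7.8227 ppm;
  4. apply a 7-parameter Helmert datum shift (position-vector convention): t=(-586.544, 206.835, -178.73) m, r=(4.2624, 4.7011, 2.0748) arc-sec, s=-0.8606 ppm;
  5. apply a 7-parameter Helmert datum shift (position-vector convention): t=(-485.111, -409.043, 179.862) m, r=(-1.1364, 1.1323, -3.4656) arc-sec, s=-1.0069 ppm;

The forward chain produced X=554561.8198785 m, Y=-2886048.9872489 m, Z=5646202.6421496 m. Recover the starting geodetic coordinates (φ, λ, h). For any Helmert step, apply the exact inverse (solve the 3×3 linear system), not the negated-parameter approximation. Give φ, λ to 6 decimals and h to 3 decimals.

start: X=554561.8199, Y=-2886048.9872, Z=5646202.6421 m
→ Helmert⁻¹: X=555064.9798, Y=-2885664.6301, Z=5646015.6138
→ Helmert⁻¹: X=555494.2869, Y=-2885762.8578, Z=5646271.4970
→ Helmert⁻¹: X=555232.3991, Y=-2885179.8888, Z=5646254.4389
→ Helmert⁻¹: X=554809.4234, Y=-2885204.2508, Z=5645983.2541
→ geod (Bowring, a=6378137.000): φ=62.66558400°, λ=-79.11519200°, h=3403.9230 m

φ=62.665584°, λ=-79.115192°, h=3403.923 m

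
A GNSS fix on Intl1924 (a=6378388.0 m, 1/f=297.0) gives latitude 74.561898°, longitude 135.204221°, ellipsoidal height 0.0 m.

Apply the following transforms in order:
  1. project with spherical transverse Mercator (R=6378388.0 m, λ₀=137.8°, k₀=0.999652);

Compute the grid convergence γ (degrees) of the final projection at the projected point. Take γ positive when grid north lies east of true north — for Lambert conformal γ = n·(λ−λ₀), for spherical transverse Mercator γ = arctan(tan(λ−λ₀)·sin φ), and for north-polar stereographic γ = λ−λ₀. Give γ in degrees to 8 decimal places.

start: φ=74.561898°, λ=135.204221°, h=0.000 m
→ into tm (λ₀=137.8°): φ=74.56189800°, λ−λ₀=-2.59577900°
convergence γ = -2.50224091°

-2.50224091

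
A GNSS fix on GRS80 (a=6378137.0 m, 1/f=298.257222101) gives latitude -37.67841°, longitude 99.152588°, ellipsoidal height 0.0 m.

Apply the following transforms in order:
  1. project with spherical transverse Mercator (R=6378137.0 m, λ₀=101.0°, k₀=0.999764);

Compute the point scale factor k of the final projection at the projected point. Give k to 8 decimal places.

start: φ=-37.678410°, λ=99.152588°, h=0.000 m
→ into tm (λ₀=101.0°): φ=-37.67841000°, λ−λ₀=-1.84741200°
scale k = 1.00008958

1.00008958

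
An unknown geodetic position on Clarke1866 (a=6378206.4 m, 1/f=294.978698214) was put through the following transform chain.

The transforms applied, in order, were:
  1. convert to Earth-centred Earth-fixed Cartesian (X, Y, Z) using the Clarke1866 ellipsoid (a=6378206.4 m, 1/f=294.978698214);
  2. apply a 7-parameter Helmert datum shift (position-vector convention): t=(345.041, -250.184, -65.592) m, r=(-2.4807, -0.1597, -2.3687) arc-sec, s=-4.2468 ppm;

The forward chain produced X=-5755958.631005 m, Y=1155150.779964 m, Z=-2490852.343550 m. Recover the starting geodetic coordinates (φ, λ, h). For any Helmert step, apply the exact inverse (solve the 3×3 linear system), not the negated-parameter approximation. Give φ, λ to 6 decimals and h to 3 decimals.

start: X=-5755958.6310, Y=1155150.7800, Z=-2490852.3435 m
→ Helmert⁻¹: X=-5756343.3145, Y=1155369.7222, Z=-2490778.9773
→ geod (Bowring, a=6378206.400): φ=-23.12880400°, λ=168.65082300°, h=2750.2610 m

φ=-23.128804°, λ=168.650823°, h=2750.261 m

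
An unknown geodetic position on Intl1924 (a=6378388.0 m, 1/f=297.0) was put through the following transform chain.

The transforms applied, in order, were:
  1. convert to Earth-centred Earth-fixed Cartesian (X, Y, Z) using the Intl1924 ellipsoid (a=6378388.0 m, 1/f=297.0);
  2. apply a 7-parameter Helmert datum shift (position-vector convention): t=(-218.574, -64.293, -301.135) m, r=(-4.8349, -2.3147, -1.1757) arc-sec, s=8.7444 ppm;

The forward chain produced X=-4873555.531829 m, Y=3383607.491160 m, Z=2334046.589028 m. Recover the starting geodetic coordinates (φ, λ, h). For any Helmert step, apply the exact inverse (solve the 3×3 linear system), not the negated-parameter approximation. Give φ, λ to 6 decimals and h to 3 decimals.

φ=21.611047°, λ=145.227465°, h=13.111 m

start: X=-4873555.5318, Y=3383607.4912, Z=2334046.5890 m
→ Helmert⁻¹: X=-4873287.4326, Y=3383559.6984, Z=2334461.3112
→ geod (Bowring, a=6378388.000): φ=21.61104700°, λ=145.22746500°, h=13.1110 m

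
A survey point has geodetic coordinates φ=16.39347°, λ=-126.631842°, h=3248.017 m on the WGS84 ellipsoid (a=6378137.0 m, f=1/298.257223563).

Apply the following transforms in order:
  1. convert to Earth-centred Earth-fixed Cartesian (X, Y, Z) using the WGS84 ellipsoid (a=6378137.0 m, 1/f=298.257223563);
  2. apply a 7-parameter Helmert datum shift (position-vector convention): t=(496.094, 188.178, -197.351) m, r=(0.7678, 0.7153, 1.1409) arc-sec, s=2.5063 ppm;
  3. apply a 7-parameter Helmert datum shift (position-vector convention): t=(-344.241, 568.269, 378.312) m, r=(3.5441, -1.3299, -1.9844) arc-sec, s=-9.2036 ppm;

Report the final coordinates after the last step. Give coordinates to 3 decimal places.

X=-3653616.864 m, Y=-4913327.707 m, Z=1789513.476 m

start: φ=16.393470°, λ=-126.631842°, h=3248.017 m
→ ECEF (a=6378137.000, f=1/298.257223563): X=-3653767.7586, Y=-4914094.5962, Z=1789458.1049
→ Helmert 7p (PV): X=-3653247.4353, Y=-4913945.6054, Z=1789259.6174
→ Helmert 7p (PV): X=-3653616.8643, Y=-4913327.7074, Z=1789513.4755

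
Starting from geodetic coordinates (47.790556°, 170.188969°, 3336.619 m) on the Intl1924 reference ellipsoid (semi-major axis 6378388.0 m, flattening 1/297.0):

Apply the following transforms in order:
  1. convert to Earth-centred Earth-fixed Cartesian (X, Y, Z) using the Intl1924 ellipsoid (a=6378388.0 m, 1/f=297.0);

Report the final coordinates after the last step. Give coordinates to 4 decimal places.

start: φ=47.790556°, λ=170.188969°, h=3336.619 m
→ ECEF (a=6378388.000, f=1/297.0): X=-4232619.1693, Y=731939.5139, Z=4703821.3493

X=-4232619.1693 m, Y=731939.5139 m, Z=4703821.3493 m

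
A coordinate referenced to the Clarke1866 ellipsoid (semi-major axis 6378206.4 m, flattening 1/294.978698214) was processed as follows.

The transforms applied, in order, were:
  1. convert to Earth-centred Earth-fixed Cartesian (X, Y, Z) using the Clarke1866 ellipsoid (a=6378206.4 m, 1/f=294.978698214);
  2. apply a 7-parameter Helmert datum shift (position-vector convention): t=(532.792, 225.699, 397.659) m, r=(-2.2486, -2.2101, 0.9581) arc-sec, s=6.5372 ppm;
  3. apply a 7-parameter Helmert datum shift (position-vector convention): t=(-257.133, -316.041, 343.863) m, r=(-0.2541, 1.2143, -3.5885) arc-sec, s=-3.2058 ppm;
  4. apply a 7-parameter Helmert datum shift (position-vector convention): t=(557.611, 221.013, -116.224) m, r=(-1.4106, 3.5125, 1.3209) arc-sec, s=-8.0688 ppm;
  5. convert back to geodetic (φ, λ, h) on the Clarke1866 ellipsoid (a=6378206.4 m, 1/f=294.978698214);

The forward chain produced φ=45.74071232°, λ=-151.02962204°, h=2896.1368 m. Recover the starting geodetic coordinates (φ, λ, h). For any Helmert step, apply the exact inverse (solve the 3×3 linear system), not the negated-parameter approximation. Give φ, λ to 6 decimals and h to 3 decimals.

start: φ=45.740712°, λ=-151.029622°, h=2896.137 m
→ ECEF (a=6378206.400, f=1/294.978698214): X=-3902936.7640, Y=-2160796.1096, Z=4547051.6162
→ Helmert⁻¹: X=-3903617.1442, Y=-2161040.6579, Z=4547123.2768
→ Helmert⁻¹: X=-3903361.6992, Y=-2160805.0539, Z=4546768.3486
→ Helmert⁻¹: X=-3903830.2953, Y=-2161048.0548, Z=4546359.2395
→ geod (Bowring, a=6378206.400): φ=45.73054600°, λ=-151.03234900°, h=3031.1050 m

φ=45.730546°, λ=-151.032349°, h=3031.105 m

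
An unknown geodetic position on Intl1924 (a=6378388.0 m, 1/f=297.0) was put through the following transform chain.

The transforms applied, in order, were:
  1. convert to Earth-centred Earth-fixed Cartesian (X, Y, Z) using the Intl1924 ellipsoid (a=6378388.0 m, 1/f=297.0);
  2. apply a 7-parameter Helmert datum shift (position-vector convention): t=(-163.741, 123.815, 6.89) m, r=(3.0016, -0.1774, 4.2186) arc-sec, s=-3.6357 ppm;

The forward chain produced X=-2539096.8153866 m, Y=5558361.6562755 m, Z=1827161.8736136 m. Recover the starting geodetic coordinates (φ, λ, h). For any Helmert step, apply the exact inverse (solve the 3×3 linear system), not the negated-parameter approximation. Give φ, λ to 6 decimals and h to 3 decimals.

φ=16.752854°, λ=114.549035°, h=1390.125 m

start: X=-2539096.8154, Y=5558361.6563, Z=1827161.8736 m
→ Helmert⁻¹: X=-2538827.0528, Y=5558336.5624, Z=1827082.9243
→ geod (Bowring, a=6378388.000): φ=16.75285400°, λ=114.54903500°, h=1390.1250 m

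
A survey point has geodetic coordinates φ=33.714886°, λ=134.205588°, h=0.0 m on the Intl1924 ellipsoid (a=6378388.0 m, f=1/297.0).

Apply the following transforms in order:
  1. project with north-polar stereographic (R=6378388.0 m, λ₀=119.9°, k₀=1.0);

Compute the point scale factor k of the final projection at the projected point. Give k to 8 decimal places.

start: φ=33.714886°, λ=134.205588°, h=0.000 m
→ into stereo (λ₀=119.9°): φ=33.71488600°, λ−λ₀=14.30558800°
scale k = 1.28612355

1.28612355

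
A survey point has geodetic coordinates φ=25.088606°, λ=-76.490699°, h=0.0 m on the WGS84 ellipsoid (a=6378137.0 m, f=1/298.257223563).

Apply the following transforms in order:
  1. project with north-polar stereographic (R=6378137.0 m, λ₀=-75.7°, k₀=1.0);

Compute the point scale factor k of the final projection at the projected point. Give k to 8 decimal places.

1.40447532

start: φ=25.088606°, λ=-76.490699°, h=0.000 m
→ into stereo (λ₀=-75.7°): φ=25.08860600°, λ−λ₀=-0.79069900°
scale k = 1.40447532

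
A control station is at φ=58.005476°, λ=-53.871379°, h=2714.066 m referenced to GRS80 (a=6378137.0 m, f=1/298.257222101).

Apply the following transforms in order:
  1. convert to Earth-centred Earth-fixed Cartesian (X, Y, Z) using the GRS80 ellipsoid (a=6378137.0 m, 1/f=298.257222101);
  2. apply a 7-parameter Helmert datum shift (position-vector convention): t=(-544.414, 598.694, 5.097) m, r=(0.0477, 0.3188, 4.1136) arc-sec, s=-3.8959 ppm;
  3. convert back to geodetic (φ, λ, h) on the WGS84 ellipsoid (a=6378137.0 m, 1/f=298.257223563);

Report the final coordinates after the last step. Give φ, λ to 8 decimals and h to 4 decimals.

φ=58.01156233°, λ=-53.87160140°, h=2267.3236 m

start: φ=58.005476°, λ=-53.871379°, h=2714.066 m
→ ECEF (a=6378137.000, f=1/298.257222101): X=1998144.7423, Y=-2737267.1549, Z=5388362.6946
→ Helmert 7p (PV): X=1997655.4618, Y=-2736619.1935, Z=5388343.0778
→ geod (Bowring, a=6378137.000): φ=58.01156233°, λ=-53.87160140°, h=2267.3236 m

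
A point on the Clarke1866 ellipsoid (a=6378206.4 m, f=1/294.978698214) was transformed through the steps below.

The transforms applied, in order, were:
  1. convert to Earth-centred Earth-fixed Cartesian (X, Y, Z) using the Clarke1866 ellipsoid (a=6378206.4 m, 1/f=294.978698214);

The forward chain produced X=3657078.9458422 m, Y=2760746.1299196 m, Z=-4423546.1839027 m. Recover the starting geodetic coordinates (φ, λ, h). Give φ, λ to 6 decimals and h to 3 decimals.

start: X=3657078.9458, Y=2760746.1299, Z=-4423546.1839 m
→ geod (Bowring, a=6378206.400): φ=-44.18557500°, λ=37.04932700°, h=1216.0630 m

φ=-44.185575°, λ=37.049327°, h=1216.063 m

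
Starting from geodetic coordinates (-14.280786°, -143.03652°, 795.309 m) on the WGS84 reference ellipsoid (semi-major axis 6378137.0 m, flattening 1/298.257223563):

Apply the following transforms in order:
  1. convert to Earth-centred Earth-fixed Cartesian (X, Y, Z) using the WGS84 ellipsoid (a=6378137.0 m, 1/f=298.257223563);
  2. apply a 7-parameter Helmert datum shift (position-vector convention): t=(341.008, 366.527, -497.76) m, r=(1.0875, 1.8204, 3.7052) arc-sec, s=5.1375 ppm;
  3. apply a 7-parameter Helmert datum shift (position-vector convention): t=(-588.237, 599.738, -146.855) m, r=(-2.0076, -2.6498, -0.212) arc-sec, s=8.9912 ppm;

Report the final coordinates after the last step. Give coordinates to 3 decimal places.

start: φ=-14.280786°, λ=-143.036520°, h=795.309 m
→ ECEF (a=6378137.000, f=1/298.257223563): X=-4940392.4883, Y=-3717918.0333, Z=-1563302.9979
→ Helmert 7p (PV): X=-4940023.8722, Y=-3717651.1111, Z=-1563784.7898
→ Helmert 7p (PV): X=-4940640.2575, Y=-3717094.9424, Z=-1563972.9834

X=-4940640.257 m, Y=-3717094.942 m, Z=-1563972.983 m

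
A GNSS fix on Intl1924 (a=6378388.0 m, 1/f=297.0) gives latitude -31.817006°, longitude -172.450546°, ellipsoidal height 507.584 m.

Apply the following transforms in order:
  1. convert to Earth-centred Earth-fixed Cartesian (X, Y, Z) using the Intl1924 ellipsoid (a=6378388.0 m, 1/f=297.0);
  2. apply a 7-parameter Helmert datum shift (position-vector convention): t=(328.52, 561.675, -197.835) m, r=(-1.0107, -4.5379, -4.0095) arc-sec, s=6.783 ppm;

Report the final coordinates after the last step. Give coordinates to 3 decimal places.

start: φ=-31.817006°, λ=-172.450546°, h=507.584 m
→ ECEF (a=6378388.000, f=1/297.0): X=-5378420.9328, Y=-712805.8530, Z=-3343523.3864
→ Helmert 7p (PV): X=-5378069.1914, Y=-712160.8467, Z=-3343858.7357

X=-5378069.191 m, Y=-712160.847 m, Z=-3343858.736 m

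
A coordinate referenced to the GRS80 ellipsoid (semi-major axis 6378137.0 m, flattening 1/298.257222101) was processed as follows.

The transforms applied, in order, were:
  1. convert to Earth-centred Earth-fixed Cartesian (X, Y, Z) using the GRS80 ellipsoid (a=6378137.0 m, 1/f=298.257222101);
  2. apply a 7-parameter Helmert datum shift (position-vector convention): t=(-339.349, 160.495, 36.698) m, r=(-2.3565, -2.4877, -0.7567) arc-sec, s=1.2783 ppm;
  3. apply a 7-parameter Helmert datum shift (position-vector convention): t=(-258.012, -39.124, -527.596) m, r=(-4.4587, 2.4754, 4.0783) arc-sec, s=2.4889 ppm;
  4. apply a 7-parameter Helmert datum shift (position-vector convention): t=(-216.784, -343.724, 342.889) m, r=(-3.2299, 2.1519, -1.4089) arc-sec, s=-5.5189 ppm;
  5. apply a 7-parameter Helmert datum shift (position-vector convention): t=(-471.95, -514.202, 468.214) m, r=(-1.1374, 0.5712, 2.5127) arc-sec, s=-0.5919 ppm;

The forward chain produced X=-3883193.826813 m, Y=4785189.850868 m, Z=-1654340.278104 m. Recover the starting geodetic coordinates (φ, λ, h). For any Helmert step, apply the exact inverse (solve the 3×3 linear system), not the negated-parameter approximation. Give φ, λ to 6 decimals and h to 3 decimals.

start: X=-3883193.8268, Y=4785189.8509, Z=-1654340.2781 m
→ Helmert⁻¹: X=-3882661.2927, Y=4785763.3088, Z=-1654793.8337
→ Helmert⁻¹: X=-3882481.3602, Y=4786132.8449, Z=-1655111.4160
→ Helmert⁻¹: X=-3882099.1948, Y=4786272.5789, Z=-1654522.8294
→ Helmert⁻¹: X=-3881792.3959, Y=4786110.6267, Z=-1654455.9156
→ geod (Bowring, a=6378137.000): φ=-15.12475100°, λ=129.04390600°, h=3933.7910 m

φ=-15.124751°, λ=129.043906°, h=3933.791 m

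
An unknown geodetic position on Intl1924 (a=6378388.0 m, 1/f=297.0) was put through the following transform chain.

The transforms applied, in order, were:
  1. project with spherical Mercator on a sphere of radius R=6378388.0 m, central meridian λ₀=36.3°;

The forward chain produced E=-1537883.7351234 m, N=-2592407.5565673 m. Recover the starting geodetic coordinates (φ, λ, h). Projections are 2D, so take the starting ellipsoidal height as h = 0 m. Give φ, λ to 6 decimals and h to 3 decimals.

start: E=-1537883.7351, N=-2592407.5566 m
→ merc⁻¹: φ=-22.67121300°, λ=22.48549900°

φ=-22.671213°, λ=22.485499°, h=0.000 m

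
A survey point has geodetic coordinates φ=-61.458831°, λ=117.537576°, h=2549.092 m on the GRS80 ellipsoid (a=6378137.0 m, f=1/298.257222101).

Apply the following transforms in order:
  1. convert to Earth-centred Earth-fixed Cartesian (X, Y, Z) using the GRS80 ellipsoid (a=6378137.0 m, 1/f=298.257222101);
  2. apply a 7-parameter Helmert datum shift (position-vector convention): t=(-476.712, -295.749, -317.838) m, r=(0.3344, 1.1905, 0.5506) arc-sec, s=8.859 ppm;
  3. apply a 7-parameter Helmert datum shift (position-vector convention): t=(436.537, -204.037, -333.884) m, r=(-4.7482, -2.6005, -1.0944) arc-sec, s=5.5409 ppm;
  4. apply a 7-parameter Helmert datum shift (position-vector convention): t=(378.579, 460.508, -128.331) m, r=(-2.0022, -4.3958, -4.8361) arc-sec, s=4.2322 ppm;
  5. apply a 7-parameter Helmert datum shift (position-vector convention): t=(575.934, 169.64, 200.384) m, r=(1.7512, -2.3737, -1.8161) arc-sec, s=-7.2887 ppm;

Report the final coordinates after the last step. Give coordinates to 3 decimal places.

start: φ=-61.458831°, λ=117.537576°, h=2549.092 m
→ ECEF (a=6378137.000, f=1/298.257222101): X=-1413126.6919, Y=2710249.9053, Z=-5582190.3693
→ Helmert 7p (PV): X=-1413655.3766, Y=2709983.4443, Z=-5582545.1097
→ Helmert 7p (PV): X=-1413141.9110, Y=2709673.4132, Z=-5582990.1329
→ Helmert 7p (PV): X=-1412586.7992, Y=2710124.3278, Z=-5583198.5112
→ Helmert 7p (PV): X=-1411912.4565, Y=2710334.0532, Z=-5582950.6799

X=-1411912.456 m, Y=2710334.053 m, Z=-5582950.680 m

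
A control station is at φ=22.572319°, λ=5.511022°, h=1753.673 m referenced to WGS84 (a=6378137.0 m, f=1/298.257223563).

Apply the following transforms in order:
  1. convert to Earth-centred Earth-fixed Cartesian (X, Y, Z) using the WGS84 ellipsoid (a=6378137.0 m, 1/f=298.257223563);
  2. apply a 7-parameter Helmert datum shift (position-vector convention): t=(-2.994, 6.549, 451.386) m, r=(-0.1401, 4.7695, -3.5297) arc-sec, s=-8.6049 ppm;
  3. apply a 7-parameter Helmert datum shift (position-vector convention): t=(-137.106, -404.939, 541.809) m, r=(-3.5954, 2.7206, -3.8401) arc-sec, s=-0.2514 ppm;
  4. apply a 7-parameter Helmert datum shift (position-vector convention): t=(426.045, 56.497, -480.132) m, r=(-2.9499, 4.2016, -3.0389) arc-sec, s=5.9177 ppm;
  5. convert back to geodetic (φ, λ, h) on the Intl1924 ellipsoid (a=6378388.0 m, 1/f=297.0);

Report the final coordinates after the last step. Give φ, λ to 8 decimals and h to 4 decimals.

start: φ=22.572319°, λ=5.511022°, h=1753.673 m
→ ECEF (a=6378137.000, f=1/298.257223563): X=5866826.8885, Y=566050.2647, Z=2433727.0140
→ Helmert 7p (PV): X=5866839.3726, Y=565953.2009, Z=2434021.4150
→ Helmert 7p (PV): X=5866743.4325, Y=565481.3221, Z=2434475.3643
→ Helmert 7p (PV): X=5867262.1168, Y=565489.5471, Z=2433882.0456
→ geod (Bowring, a=6378388.000): φ=22.57287997°, λ=5.50519056°, h=1925.9397 m

φ=22.57287997°, λ=5.50519056°, h=1925.9397 m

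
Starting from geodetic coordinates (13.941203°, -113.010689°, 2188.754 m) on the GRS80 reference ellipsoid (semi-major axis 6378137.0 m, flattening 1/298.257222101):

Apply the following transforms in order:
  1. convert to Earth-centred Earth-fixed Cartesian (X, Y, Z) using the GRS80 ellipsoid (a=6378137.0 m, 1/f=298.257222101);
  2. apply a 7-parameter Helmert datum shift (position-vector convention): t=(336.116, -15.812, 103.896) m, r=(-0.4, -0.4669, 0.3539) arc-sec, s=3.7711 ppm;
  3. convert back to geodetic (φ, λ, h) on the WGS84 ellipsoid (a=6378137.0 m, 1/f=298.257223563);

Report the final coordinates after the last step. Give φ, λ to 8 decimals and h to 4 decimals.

φ=13.94241994°, λ=-113.00771167°, h=2124.4667 m

start: φ=13.941203°, λ=-113.010689°, h=2188.754 m
→ ECEF (a=6378137.000, f=1/298.257222101): X=-2421090.6439, Y=-5700774.9352, Z=1527196.3417
→ Helmert 7p (PV): X=-2420757.3338, Y=-5700813.4378, Z=1527311.5718
→ geod (Bowring, a=6378137.000): φ=13.94241994°, λ=-113.00771167°, h=2124.4667 m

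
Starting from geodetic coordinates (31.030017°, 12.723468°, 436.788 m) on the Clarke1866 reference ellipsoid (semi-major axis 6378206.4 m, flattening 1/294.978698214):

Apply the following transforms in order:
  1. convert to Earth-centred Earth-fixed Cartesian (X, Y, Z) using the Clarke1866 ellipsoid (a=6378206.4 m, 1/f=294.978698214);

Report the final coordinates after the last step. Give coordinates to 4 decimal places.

X=5336426.4448 m, Y=1204912.6271 m, Z=3268794.3054 m

start: φ=31.030017°, λ=12.723468°, h=436.788 m
→ ECEF (a=6378206.400, f=1/294.978698214): X=5336426.4448, Y=1204912.6271, Z=3268794.3054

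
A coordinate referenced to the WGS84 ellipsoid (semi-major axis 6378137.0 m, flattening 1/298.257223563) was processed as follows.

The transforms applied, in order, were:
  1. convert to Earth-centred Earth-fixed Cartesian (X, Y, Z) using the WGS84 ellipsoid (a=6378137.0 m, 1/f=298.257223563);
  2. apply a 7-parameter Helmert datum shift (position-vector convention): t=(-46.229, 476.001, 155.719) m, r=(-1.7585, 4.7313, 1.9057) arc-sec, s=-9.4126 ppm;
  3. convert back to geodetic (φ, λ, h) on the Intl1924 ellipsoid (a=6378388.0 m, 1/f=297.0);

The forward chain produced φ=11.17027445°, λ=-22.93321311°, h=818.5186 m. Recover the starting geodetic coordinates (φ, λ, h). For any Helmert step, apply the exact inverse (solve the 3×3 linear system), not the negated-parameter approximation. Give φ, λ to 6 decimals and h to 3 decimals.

start: φ=11.170274°, λ=-22.933213°, h=818.519 m
→ ECEF (a=6378388.000, f=1/297.0): X=5764422.0906, Y=-2438925.9443, Z=1227662.2685
→ Helmert⁻¹: X=5764471.8807, Y=-2439488.6312, Z=1227629.5313
→ geod (Bowring, a=6378137.000): φ=11.16920700°, λ=-22.93777900°, h=1319.8670 m

φ=11.169207°, λ=-22.937779°, h=1319.867 m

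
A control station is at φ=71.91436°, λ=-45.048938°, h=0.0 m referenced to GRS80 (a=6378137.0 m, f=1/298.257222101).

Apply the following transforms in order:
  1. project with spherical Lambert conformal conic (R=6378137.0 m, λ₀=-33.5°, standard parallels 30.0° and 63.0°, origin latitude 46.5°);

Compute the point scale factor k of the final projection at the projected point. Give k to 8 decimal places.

1.08058753

start: φ=71.914360°, λ=-45.048938°, h=0.000 m
→ into lcc (λ₀=-33.5°): φ=71.91436000°, λ−λ₀=-11.54893800°
scale k = 1.08058753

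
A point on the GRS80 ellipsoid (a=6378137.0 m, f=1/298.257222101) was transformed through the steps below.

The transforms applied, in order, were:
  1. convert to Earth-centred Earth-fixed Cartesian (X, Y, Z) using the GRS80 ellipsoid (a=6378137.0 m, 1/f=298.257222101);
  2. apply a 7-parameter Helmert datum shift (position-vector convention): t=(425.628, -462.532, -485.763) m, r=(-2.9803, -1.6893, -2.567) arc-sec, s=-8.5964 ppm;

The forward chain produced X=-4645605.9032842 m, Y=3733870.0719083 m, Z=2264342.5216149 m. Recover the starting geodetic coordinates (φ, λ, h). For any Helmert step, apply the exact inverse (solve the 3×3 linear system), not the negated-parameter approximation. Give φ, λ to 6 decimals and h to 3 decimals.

start: X=-4645605.9033, Y=3733870.0719, Z=2264342.5216 m
→ Helmert⁻¹: X=-4646099.3947, Y=3734274.1586, Z=2264939.7617
→ geod (Bowring, a=6378137.000): φ=20.93351700°, λ=141.20963100°, h=1170.3380 m

φ=20.933517°, λ=141.209631°, h=1170.338 m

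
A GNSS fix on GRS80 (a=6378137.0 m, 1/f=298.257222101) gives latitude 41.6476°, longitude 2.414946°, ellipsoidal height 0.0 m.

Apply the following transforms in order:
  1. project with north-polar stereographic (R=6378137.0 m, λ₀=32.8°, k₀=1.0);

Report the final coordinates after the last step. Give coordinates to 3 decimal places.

start: φ=41.647600°, λ=2.414946°, h=0.000 m
→ stereo (R=6378137.0, λ₀=32.8°): E=-2896528.4968, N=-4939965.2822

E=-2896528.497 m, N=-4939965.282 m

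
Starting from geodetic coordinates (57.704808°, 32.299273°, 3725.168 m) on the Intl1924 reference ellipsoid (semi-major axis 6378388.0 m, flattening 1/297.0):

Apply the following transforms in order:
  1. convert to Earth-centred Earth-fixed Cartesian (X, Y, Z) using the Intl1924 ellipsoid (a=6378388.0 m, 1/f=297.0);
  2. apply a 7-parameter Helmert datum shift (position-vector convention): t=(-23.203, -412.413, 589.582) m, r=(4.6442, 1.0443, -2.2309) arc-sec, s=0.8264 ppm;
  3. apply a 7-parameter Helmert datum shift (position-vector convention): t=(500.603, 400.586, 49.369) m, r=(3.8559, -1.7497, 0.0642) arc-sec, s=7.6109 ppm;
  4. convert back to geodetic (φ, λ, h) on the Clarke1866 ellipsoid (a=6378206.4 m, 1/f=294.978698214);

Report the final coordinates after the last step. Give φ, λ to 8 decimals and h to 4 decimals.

start: φ=57.704808°, λ=32.299273°, h=3725.168 m
→ ECEF (a=6378388.000, f=1/297.0): X=2889178.0968, Y=1826411.2645, Z=5371505.6008
→ Helmert 7p (PV): X=2889204.2308, Y=1825848.1689, Z=5372126.1172
→ Helmert 7p (PV): X=2889680.6840, Y=1826163.1236, Z=5372275.0141
→ geod (Bowring, a=6378206.400): φ=57.70746903°, λ=32.29125612°, h=4817.9276 m

φ=57.70746903°, λ=32.29125612°, h=4817.9276 m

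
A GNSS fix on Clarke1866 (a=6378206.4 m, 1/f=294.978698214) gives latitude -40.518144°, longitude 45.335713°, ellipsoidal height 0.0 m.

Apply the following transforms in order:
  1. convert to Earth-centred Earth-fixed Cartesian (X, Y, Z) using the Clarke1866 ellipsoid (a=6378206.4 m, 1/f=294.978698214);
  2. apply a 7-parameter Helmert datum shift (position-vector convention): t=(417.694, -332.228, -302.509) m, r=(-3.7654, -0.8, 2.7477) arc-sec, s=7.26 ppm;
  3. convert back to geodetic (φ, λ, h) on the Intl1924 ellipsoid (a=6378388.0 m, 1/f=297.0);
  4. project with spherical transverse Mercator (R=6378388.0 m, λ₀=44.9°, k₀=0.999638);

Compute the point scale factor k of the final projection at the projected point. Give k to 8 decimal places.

start: φ=-40.518144°, λ=45.335713°, h=0.000 m
→ ECEF (a=6378206.400, f=1/294.978698214): X=3413290.4134, Y=3453525.5895, Z=-4121693.1539
→ Helmert 7p (PV): X=3413702.8685, Y=3453188.6609, Z=-4122075.3930
→ geod (Bowring, a=6378388.000): φ=-40.51916338°, λ=45.32945683°, h=43.2620 m
→ into tm (λ₀=44.9°): φ=-40.51916338°, λ−λ₀=0.42945683°
scale k = 0.99965423

0.99965423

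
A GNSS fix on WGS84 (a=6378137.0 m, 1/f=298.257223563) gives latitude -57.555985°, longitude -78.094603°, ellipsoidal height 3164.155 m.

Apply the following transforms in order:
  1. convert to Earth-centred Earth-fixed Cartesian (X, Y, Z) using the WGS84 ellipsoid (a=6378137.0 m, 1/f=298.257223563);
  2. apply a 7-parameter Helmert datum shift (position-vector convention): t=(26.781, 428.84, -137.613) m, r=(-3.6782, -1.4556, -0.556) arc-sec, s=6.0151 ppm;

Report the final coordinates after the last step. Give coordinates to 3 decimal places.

start: φ=-57.555985°, λ=-78.094603°, h=3164.155 m
→ ECEF (a=6378137.000, f=1/298.257223563): X=707925.8098, Y=-3357781.1417, Z=-5362040.4146
→ Helmert 7p (PV): X=707985.6378, Y=-3357470.0260, Z=-5362145.4072

X=707985.638 m, Y=-3357470.026 m, Z=-5362145.407 m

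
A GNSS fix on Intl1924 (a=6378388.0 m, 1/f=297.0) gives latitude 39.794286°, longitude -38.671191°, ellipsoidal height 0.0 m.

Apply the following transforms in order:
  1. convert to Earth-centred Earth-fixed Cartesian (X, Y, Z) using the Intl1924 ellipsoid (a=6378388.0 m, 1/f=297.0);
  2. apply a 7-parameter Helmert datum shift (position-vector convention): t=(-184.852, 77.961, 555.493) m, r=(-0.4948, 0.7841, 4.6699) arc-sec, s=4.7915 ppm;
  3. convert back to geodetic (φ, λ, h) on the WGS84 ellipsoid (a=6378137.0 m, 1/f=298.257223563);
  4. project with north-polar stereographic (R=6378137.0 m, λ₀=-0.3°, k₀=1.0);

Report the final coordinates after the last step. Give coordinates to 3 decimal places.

start: φ=39.794286°, λ=-38.671191°, h=0.000 m
→ ECEF (a=6378388.000, f=1/297.0): X=3831566.7718, Y=-3066501.9897, Z=4060529.7894
→ Helmert 7p (PV): X=3831485.1416, Y=-3066342.2329, Z=4061097.5291
→ geod (Bowring, a=6378137.000): φ=39.79834849°, λ=-38.67033026°, h=451.3662 m
→ stereo (R=6378137.0, λ₀=-0.3°): E=-3709366.9473, N=-4685038.1240

E=-3709366.947 m, N=-4685038.124 m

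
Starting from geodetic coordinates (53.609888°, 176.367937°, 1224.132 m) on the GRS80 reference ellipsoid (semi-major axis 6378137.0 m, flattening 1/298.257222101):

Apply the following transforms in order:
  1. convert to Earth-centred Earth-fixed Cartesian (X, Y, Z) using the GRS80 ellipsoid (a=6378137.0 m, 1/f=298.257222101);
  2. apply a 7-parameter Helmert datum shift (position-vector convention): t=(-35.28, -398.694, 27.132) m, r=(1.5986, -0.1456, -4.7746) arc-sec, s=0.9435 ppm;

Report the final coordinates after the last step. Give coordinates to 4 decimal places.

X=-3785400.1331 m, Y=239931.1723 m, Z=5112119.3762 m

start: φ=53.609888°, λ=176.367937°, h=1224.132 m
→ ECEF (a=6378137.000, f=1/298.257222101): X=-3785363.2350, Y=240281.6362, Z=5112088.2307
→ Helmert 7p (PV): X=-3785400.1331, Y=239931.1723, Z=5112119.3762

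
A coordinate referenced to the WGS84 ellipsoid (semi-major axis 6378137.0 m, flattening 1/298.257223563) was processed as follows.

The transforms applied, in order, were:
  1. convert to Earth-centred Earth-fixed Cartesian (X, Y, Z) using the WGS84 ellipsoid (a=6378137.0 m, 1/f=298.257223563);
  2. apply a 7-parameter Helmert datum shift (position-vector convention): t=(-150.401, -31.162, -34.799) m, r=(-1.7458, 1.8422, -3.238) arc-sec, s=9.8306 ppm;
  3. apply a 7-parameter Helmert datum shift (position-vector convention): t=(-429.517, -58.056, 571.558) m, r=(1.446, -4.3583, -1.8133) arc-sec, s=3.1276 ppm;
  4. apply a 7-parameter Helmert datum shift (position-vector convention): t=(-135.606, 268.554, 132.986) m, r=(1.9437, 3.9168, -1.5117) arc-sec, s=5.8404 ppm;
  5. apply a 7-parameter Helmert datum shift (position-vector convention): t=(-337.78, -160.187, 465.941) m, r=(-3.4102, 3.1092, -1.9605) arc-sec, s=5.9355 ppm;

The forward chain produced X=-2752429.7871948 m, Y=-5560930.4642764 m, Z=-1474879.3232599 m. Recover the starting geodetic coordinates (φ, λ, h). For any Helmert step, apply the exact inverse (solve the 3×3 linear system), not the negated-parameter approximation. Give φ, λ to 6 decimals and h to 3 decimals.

start: X=-2752429.7872, Y=-5560930.4643, Z=-1474879.3233 m
→ Helmert⁻¹: X=-2752000.5777, Y=-5560739.0345, Z=-1475469.9269
→ Helmert⁻¹: X=-2751780.1233, Y=-5561009.1828, Z=-1475594.1457
→ Helmert⁻¹: X=-2751324.3027, Y=-5560968.2695, Z=-1476063.9678
→ Helmert⁻¹: X=-2751046.3763, Y=-5560913.1339, Z=-1476086.2958
→ geod (Bowring, a=6378137.000): φ=-13.46977400°, λ=-116.32212100°, h=383.6070 m

φ=-13.469774°, λ=-116.322121°, h=383.607 m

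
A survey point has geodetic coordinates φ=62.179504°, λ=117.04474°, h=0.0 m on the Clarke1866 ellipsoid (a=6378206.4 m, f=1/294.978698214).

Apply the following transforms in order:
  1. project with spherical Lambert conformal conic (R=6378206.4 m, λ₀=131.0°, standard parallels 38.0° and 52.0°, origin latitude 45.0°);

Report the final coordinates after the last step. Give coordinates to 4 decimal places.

start: φ=62.179504°, λ=117.044740°, h=0.000 m
→ lcc (R=6378206.4, λ₀=131.0°): E=-753441.1814, N=1994444.5009

E=-753441.1814 m, N=1994444.5009 m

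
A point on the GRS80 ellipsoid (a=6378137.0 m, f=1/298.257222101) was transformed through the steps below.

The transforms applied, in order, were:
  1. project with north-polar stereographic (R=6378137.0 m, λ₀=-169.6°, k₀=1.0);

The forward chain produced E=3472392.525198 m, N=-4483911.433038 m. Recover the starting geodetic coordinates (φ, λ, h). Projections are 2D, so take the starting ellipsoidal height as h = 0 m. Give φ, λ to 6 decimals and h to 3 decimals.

start: E=3472392.5252, N=-4483911.4330 m
→ stereo⁻¹: φ=42.06162800°, λ=-131.84538800°

φ=42.061628°, λ=-131.845388°, h=0.000 m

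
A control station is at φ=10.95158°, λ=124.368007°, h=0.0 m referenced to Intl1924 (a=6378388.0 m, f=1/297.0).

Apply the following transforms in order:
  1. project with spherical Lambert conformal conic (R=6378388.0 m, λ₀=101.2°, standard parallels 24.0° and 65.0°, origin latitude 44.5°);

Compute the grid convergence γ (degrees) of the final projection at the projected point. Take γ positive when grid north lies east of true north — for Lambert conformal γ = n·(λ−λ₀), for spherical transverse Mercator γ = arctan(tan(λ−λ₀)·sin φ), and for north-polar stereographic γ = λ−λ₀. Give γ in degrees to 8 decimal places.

16.61709265

start: φ=10.951580°, λ=124.368007°, h=0.000 m
→ into lcc (λ₀=101.2°): φ=10.95158000°, λ−λ₀=23.16800700°
convergence γ = 16.61709265°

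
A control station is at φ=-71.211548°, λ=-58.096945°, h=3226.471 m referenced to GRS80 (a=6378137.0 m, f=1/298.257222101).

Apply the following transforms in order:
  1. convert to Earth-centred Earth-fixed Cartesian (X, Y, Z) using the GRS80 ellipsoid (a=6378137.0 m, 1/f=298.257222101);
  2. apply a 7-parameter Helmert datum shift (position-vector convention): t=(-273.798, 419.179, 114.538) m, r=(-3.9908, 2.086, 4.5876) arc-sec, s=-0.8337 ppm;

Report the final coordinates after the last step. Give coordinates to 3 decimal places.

X=1089155.106 m, Y=-1749741.028 m, Z=-6018837.281 m

start: φ=-71.211548°, λ=-58.096945°, h=3226.471 m
→ ECEF (a=6378137.000, f=1/298.257222101): X=1089451.7594, Y=-1750069.4423, Z=-6018979.6793
→ Helmert 7p (PV): X=1089155.1058, Y=-1749741.0283, Z=-6018837.2809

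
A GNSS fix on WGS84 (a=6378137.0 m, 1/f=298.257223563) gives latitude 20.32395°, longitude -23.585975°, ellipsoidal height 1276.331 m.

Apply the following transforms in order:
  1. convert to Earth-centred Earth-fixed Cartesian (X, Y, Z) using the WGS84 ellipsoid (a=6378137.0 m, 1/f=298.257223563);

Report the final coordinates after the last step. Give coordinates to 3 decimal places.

start: φ=20.323950°, λ=-23.585975°, h=1276.331 m
→ ECEF (a=6378137.000, f=1/298.257223563): X=5484716.7614, Y=-2394615.1845, Z=2201805.7270

X=5484716.761 m, Y=-2394615.185 m, Z=2201805.727 m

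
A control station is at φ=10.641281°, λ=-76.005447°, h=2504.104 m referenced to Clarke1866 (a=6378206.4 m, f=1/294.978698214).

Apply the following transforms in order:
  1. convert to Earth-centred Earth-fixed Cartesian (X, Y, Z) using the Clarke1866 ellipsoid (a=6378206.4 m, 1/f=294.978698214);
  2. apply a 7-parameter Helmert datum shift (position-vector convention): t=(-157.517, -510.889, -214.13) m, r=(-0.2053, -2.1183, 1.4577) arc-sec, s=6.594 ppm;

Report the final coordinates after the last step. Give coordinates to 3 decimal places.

X=1516567.007 m, Y=-6086089.133 m, Z=1170236.938 m

start: φ=10.641281°, λ=-76.005447°, h=2504.104 m
→ ECEF (a=6378206.400, f=1/294.978698214): X=1516683.5358, Y=-6085549.9994, Z=1170421.7172
→ Helmert 7p (PV): X=1516567.0074, Y=-6086089.1329, Z=1170236.9383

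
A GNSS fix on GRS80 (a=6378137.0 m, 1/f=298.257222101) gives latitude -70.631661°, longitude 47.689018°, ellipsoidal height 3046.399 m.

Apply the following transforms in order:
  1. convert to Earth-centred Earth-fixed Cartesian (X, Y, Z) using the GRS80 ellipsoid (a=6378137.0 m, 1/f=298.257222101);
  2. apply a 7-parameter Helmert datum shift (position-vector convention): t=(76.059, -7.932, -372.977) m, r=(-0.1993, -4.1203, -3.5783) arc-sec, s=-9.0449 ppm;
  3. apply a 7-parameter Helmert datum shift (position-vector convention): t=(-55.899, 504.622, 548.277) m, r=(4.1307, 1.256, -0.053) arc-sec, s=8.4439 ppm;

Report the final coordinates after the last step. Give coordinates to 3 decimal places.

X=1428957.055 m, Y=1570240.597 m, Z=-5997422.620 m

start: φ=-70.631661°, λ=47.689018°, h=3046.399 m
→ ECEF (a=6378137.000, f=1/298.257222101): X=1428826.8354, Y=1569655.6831, Z=-5997651.2783
→ Helmert 7p (PV): X=1429037.0077, Y=1569602.9715, Z=-5997942.9821
→ Helmert 7p (PV): X=1428957.0553, Y=1570240.5968, Z=-5997422.6195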